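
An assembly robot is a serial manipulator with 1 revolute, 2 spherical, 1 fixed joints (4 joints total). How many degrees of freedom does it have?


Given: serial robot with 1 revolute, 2 spherical, 1 fixed joints
DOF contribution per joint type: revolute=1, prismatic=1, spherical=3, fixed=0
DOF = 1*1 + 2*3 + 1*0
DOF = 7

7


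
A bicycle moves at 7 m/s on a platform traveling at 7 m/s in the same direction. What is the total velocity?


Given: object velocity = 7 m/s, platform velocity = 7 m/s (same direction)
Using classical velocity addition: v_total = v_object + v_platform
v_total = 7 + 7
v_total = 14 m/s

14 m/s


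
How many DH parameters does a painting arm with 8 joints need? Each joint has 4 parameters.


Given: 8 joints, 4 DH parameters per joint (d, theta, a, alpha)
Total DH parameters = number_of_joints * 4
Total = 8 * 4
Total = 32

32


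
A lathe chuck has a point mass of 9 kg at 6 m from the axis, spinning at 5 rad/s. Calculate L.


Given: m = 9 kg, r = 6 m, omega = 5 rad/s
For a point mass: I = m*r^2
I = 9*6^2 = 9*36 = 324
L = I*omega = 324*5
L = 1620 kg*m^2/s

1620 kg*m^2/s


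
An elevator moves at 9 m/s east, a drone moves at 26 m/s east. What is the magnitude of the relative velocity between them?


Given: v_A = 9 m/s east, v_B = 26 m/s east
Both move in the same direction; relative speed = |v_A - v_B|
|9 - 26| = |-17|
= 17 m/s

17 m/s


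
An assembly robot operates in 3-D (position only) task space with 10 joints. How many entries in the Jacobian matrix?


Given: task space dimension = 3, joints = 10
Jacobian is a 3 x 10 matrix
Total entries = rows * columns
Total = 3 * 10
Total = 30

30


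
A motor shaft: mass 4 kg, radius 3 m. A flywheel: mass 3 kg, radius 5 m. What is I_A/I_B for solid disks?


Given: M1=4 kg, R1=3 m, M2=3 kg, R2=5 m
For a disk: I = (1/2)*M*R^2, so I_A/I_B = (M1*R1^2)/(M2*R2^2)
M1*R1^2 = 4*9 = 36
M2*R2^2 = 3*25 = 75
I_A/I_B = 36/75 = 12/25

12/25


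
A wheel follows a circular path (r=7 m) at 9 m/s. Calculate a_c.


Given: v = 9 m/s, r = 7 m
Using a_c = v^2 / r
a_c = 9^2 / 7
a_c = 81 / 7
a_c = 81/7 m/s^2

81/7 m/s^2


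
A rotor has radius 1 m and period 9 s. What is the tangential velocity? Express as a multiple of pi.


Given: radius r = 1 m, period T = 9 s
Using v = 2*pi*r / T
v = 2*pi*1 / 9
v = 2*pi / 9
v = 2/9*pi m/s

2/9*pi m/s


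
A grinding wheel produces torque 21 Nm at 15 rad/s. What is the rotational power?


Given: tau = 21 Nm, omega = 15 rad/s
Using P = tau * omega
P = 21 * 15
P = 315 W

315 W


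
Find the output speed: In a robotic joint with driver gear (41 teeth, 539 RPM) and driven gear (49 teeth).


Given: N1 = 41 teeth, w1 = 539 RPM, N2 = 49 teeth
Using N1*w1 = N2*w2
w2 = N1*w1 / N2
w2 = 41*539 / 49
w2 = 22099 / 49
w2 = 451 RPM

451 RPM


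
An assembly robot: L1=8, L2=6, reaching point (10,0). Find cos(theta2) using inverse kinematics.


Given: L1 = 8, L2 = 6, target (x, y) = (10, 0)
Using cos(theta2) = (x^2 + y^2 - L1^2 - L2^2) / (2*L1*L2)
x^2 + y^2 = 10^2 + 0 = 100
L1^2 + L2^2 = 64 + 36 = 100
Numerator = 100 - 100 = 0
Denominator = 2*8*6 = 96
cos(theta2) = 0/96 = 0

0


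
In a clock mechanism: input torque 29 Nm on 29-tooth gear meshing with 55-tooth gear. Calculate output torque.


Given: N1 = 29, N2 = 55, T1 = 29 Nm
Using T2/T1 = N2/N1
T2 = T1 * N2 / N1
T2 = 29 * 55 / 29
T2 = 1595 / 29
T2 = 55 Nm

55 Nm


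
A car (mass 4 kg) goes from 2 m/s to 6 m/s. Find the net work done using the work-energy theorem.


Given: m = 4 kg, v0 = 2 m/s, v = 6 m/s
Using W = (1/2)*m*(v^2 - v0^2)
v^2 = 6^2 = 36
v0^2 = 2^2 = 4
v^2 - v0^2 = 36 - 4 = 32
W = (1/2)*4*32 = 64 J

64 J


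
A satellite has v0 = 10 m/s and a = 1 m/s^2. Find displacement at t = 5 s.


Given: v0 = 10 m/s, a = 1 m/s^2, t = 5 s
Using s = v0*t + (1/2)*a*t^2
s = 10*5 + (1/2)*1*5^2
s = 50 + (1/2)*25
s = 50 + 25/2
s = 125/2

125/2 m


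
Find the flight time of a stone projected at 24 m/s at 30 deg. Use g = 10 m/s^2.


Given: v0 = 24 m/s, theta = 30 deg, g = 10 m/s^2
sin(30) = 1/2
Using T = 2*v0*sin(theta) / g
T = 2*24*1/2 / 10
T = 24 / 10
T = 12/5 s

12/5 s


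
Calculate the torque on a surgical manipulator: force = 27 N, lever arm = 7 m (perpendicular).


Given: F = 27 N, r = 7 m, angle = 90 deg (perpendicular)
Using tau = F * r * sin(90)
sin(90) = 1
tau = 27 * 7 * 1
tau = 189 Nm

189 Nm


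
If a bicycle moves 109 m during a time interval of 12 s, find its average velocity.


Given: distance d = 109 m, time t = 12 s
Using v = d / t
v = 109 / 12
v = 109/12 m/s

109/12 m/s


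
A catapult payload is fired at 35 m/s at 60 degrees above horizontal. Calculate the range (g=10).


Given: v0 = 35 m/s, theta = 60 deg, g = 10 m/s^2
sin(2*60) = sin(120) = sqrt(3)/2
Using R = v0^2 * sin(2*theta) / g
R = 35^2 * (sqrt(3)/2) / 10
R = 1225 * sqrt(3) / 20
R = 245/4*sqrt(3) m

245/4*sqrt(3) m


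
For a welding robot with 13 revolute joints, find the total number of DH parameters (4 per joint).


Given: 13 joints, 4 DH parameters per joint (d, theta, a, alpha)
Total DH parameters = number_of_joints * 4
Total = 13 * 4
Total = 52

52


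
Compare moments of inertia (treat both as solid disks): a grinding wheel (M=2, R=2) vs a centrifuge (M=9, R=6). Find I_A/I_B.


Given: M1=2 kg, R1=2 m, M2=9 kg, R2=6 m
For a disk: I = (1/2)*M*R^2, so I_A/I_B = (M1*R1^2)/(M2*R2^2)
M1*R1^2 = 2*4 = 8
M2*R2^2 = 9*36 = 324
I_A/I_B = 8/324 = 2/81

2/81


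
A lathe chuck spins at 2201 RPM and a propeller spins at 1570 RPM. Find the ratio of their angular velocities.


Given: RPM_A = 2201, RPM_B = 1570
omega = 2*pi*RPM/60, so omega_A/omega_B = RPM_A / RPM_B
omega_A/omega_B = 2201 / 1570
omega_A/omega_B = 2201/1570

2201/1570


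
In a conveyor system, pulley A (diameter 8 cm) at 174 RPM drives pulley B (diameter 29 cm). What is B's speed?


Given: D1 = 8 cm, w1 = 174 RPM, D2 = 29 cm
Using D1*w1 = D2*w2
w2 = D1*w1 / D2
w2 = 8*174 / 29
w2 = 1392 / 29
w2 = 48 RPM

48 RPM


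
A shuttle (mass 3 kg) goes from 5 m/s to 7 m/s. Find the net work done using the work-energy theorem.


Given: m = 3 kg, v0 = 5 m/s, v = 7 m/s
Using W = (1/2)*m*(v^2 - v0^2)
v^2 = 7^2 = 49
v0^2 = 5^2 = 25
v^2 - v0^2 = 49 - 25 = 24
W = (1/2)*3*24 = 36 J

36 J


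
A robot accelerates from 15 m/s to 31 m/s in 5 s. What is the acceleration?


Given: initial velocity v0 = 15 m/s, final velocity v = 31 m/s, time t = 5 s
Using a = (v - v0) / t
a = (31 - 15) / 5
a = 16 / 5
a = 16/5 m/s^2

16/5 m/s^2


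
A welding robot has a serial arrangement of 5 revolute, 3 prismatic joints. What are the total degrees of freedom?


Given: serial robot with 5 revolute, 3 prismatic joints
DOF contribution per joint type: revolute=1, prismatic=1, spherical=3, fixed=0
DOF = 5*1 + 3*1
DOF = 8

8


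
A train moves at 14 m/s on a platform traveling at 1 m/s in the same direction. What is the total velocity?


Given: object velocity = 14 m/s, platform velocity = 1 m/s (same direction)
Using classical velocity addition: v_total = v_object + v_platform
v_total = 14 + 1
v_total = 15 m/s

15 m/s


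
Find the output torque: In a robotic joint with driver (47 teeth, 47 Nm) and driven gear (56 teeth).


Given: N1 = 47, N2 = 56, T1 = 47 Nm
Using T2/T1 = N2/N1
T2 = T1 * N2 / N1
T2 = 47 * 56 / 47
T2 = 2632 / 47
T2 = 56 Nm

56 Nm


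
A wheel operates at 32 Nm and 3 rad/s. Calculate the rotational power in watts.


Given: tau = 32 Nm, omega = 3 rad/s
Using P = tau * omega
P = 32 * 3
P = 96 W

96 W


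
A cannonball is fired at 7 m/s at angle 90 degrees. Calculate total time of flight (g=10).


Given: v0 = 7 m/s, theta = 90 deg, g = 10 m/s^2
sin(90) = 1
Using T = 2*v0*sin(theta) / g
T = 2*7*1 / 10
T = 14 / 10
T = 7/5 s

7/5 s


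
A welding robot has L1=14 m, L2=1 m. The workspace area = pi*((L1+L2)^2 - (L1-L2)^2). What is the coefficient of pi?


Given: L1 = 14, L2 = 1
(L1+L2)^2 = (15)^2 = 225
(L1-L2)^2 = (13)^2 = 169
Difference = 225 - 169 = 56
This equals 4*L1*L2 = 4*14*1 = 56
Workspace area = 56*pi

56


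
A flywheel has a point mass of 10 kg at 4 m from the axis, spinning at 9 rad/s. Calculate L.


Given: m = 10 kg, r = 4 m, omega = 9 rad/s
For a point mass: I = m*r^2
I = 10*4^2 = 10*16 = 160
L = I*omega = 160*9
L = 1440 kg*m^2/s

1440 kg*m^2/s


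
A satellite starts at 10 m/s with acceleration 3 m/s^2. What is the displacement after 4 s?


Given: v0 = 10 m/s, a = 3 m/s^2, t = 4 s
Using s = v0*t + (1/2)*a*t^2
s = 10*4 + (1/2)*3*4^2
s = 40 + (1/2)*48
s = 40 + 24
s = 64

64 m


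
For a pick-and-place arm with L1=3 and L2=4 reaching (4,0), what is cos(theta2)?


Given: L1 = 3, L2 = 4, target (x, y) = (4, 0)
Using cos(theta2) = (x^2 + y^2 - L1^2 - L2^2) / (2*L1*L2)
x^2 + y^2 = 4^2 + 0 = 16
L1^2 + L2^2 = 9 + 16 = 25
Numerator = 16 - 25 = -9
Denominator = 2*3*4 = 24
cos(theta2) = -9/24 = -3/8

-3/8


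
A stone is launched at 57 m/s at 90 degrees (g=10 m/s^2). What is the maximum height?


Given: v0 = 57 m/s, theta = 90 deg, g = 10 m/s^2
sin^2(90) = 1
Using H = v0^2 * sin^2(theta) / (2*g)
H = 57^2 * 1 / (2*10)
H = 3249 * 1 / 20
H = 3249 / 20
H = 3249/20 m

3249/20 m


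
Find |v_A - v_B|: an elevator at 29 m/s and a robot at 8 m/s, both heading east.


Given: v_A = 29 m/s east, v_B = 8 m/s east
Both move in the same direction; relative speed = |v_A - v_B|
|29 - 8| = |21|
= 21 m/s

21 m/s


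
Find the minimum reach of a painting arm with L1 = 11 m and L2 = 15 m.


Given: L1 = 11 m, L2 = 15 m
For a 2-link planar arm, min reach = |L1 - L2| (second link folded back)
Min reach = |11 - 15|
Min reach = 4 m

4 m


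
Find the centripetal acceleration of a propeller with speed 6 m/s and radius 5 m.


Given: v = 6 m/s, r = 5 m
Using a_c = v^2 / r
a_c = 6^2 / 5
a_c = 36 / 5
a_c = 36/5 m/s^2

36/5 m/s^2


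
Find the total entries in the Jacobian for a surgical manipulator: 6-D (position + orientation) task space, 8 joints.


Given: task space dimension = 6, joints = 8
Jacobian is a 6 x 8 matrix
Total entries = rows * columns
Total = 6 * 8
Total = 48

48


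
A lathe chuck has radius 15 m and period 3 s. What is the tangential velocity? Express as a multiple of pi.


Given: radius r = 15 m, period T = 3 s
Using v = 2*pi*r / T
v = 2*pi*15 / 3
v = 30*pi / 3
v = 10*pi m/s

10*pi m/s


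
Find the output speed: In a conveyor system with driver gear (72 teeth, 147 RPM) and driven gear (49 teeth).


Given: N1 = 72 teeth, w1 = 147 RPM, N2 = 49 teeth
Using N1*w1 = N2*w2
w2 = N1*w1 / N2
w2 = 72*147 / 49
w2 = 10584 / 49
w2 = 216 RPM

216 RPM


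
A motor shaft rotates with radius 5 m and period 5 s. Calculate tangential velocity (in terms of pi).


Given: radius r = 5 m, period T = 5 s
Using v = 2*pi*r / T
v = 2*pi*5 / 5
v = 10*pi / 5
v = 2*pi m/s

2*pi m/s


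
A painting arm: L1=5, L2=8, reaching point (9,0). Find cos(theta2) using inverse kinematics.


Given: L1 = 5, L2 = 8, target (x, y) = (9, 0)
Using cos(theta2) = (x^2 + y^2 - L1^2 - L2^2) / (2*L1*L2)
x^2 + y^2 = 9^2 + 0 = 81
L1^2 + L2^2 = 25 + 64 = 89
Numerator = 81 - 89 = -8
Denominator = 2*5*8 = 80
cos(theta2) = -8/80 = -1/10

-1/10


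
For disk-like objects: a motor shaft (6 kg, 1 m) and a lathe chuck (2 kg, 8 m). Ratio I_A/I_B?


Given: M1=6 kg, R1=1 m, M2=2 kg, R2=8 m
For a disk: I = (1/2)*M*R^2, so I_A/I_B = (M1*R1^2)/(M2*R2^2)
M1*R1^2 = 6*1 = 6
M2*R2^2 = 2*64 = 128
I_A/I_B = 6/128 = 3/64

3/64


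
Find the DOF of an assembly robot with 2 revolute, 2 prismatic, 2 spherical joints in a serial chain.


Given: serial robot with 2 revolute, 2 prismatic, 2 spherical joints
DOF contribution per joint type: revolute=1, prismatic=1, spherical=3, fixed=0
DOF = 2*1 + 2*1 + 2*3
DOF = 10

10


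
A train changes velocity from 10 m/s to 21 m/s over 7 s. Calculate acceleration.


Given: initial velocity v0 = 10 m/s, final velocity v = 21 m/s, time t = 7 s
Using a = (v - v0) / t
a = (21 - 10) / 7
a = 11 / 7
a = 11/7 m/s^2

11/7 m/s^2


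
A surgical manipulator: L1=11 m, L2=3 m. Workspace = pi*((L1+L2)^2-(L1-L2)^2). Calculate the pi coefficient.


Given: L1 = 11, L2 = 3
(L1+L2)^2 = (14)^2 = 196
(L1-L2)^2 = (8)^2 = 64
Difference = 196 - 64 = 132
This equals 4*L1*L2 = 4*11*3 = 132
Workspace area = 132*pi

132


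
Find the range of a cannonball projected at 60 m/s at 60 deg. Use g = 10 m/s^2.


Given: v0 = 60 m/s, theta = 60 deg, g = 10 m/s^2
sin(2*60) = sin(120) = sqrt(3)/2
Using R = v0^2 * sin(2*theta) / g
R = 60^2 * (sqrt(3)/2) / 10
R = 3600 * sqrt(3) / 20
R = 180*sqrt(3) m

180*sqrt(3) m


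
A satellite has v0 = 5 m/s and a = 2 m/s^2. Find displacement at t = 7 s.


Given: v0 = 5 m/s, a = 2 m/s^2, t = 7 s
Using s = v0*t + (1/2)*a*t^2
s = 5*7 + (1/2)*2*7^2
s = 35 + (1/2)*98
s = 35 + 49
s = 84

84 m


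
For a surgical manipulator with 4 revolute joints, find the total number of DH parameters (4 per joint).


Given: 4 joints, 4 DH parameters per joint (d, theta, a, alpha)
Total DH parameters = number_of_joints * 4
Total = 4 * 4
Total = 16

16


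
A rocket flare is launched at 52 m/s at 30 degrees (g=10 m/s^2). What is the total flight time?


Given: v0 = 52 m/s, theta = 30 deg, g = 10 m/s^2
sin(30) = 1/2
Using T = 2*v0*sin(theta) / g
T = 2*52*1/2 / 10
T = 52 / 10
T = 26/5 s

26/5 s


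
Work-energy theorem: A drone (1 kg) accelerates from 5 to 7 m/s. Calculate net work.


Given: m = 1 kg, v0 = 5 m/s, v = 7 m/s
Using W = (1/2)*m*(v^2 - v0^2)
v^2 = 7^2 = 49
v0^2 = 5^2 = 25
v^2 - v0^2 = 49 - 25 = 24
W = (1/2)*1*24 = 12 J

12 J


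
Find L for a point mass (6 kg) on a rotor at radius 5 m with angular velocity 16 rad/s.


Given: m = 6 kg, r = 5 m, omega = 16 rad/s
For a point mass: I = m*r^2
I = 6*5^2 = 6*25 = 150
L = I*omega = 150*16
L = 2400 kg*m^2/s

2400 kg*m^2/s


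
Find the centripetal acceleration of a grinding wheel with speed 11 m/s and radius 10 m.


Given: v = 11 m/s, r = 10 m
Using a_c = v^2 / r
a_c = 11^2 / 10
a_c = 121 / 10
a_c = 121/10 m/s^2

121/10 m/s^2


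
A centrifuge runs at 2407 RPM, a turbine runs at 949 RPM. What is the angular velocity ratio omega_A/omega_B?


Given: RPM_A = 2407, RPM_B = 949
omega = 2*pi*RPM/60, so omega_A/omega_B = RPM_A / RPM_B
omega_A/omega_B = 2407 / 949
omega_A/omega_B = 2407/949

2407/949


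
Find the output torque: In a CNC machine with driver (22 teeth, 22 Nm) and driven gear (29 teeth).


Given: N1 = 22, N2 = 29, T1 = 22 Nm
Using T2/T1 = N2/N1
T2 = T1 * N2 / N1
T2 = 22 * 29 / 22
T2 = 638 / 22
T2 = 29 Nm

29 Nm


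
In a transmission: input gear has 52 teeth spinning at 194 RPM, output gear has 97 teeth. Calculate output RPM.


Given: N1 = 52 teeth, w1 = 194 RPM, N2 = 97 teeth
Using N1*w1 = N2*w2
w2 = N1*w1 / N2
w2 = 52*194 / 97
w2 = 10088 / 97
w2 = 104 RPM

104 RPM


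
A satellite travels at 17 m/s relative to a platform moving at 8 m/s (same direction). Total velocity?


Given: object velocity = 17 m/s, platform velocity = 8 m/s (same direction)
Using classical velocity addition: v_total = v_object + v_platform
v_total = 17 + 8
v_total = 25 m/s

25 m/s


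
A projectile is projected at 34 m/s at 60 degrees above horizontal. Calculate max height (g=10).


Given: v0 = 34 m/s, theta = 60 deg, g = 10 m/s^2
sin^2(60) = 3/4
Using H = v0^2 * sin^2(theta) / (2*g)
H = 34^2 * 3/4 / (2*10)
H = 1156 * 3/4 / 20
H = 867 / 20
H = 867/20 m

867/20 m


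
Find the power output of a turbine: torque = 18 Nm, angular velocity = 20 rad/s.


Given: tau = 18 Nm, omega = 20 rad/s
Using P = tau * omega
P = 18 * 20
P = 360 W

360 W


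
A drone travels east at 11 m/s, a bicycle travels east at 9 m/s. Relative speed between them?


Given: v_A = 11 m/s east, v_B = 9 m/s east
Both move in the same direction; relative speed = |v_A - v_B|
|11 - 9| = |2|
= 2 m/s

2 m/s


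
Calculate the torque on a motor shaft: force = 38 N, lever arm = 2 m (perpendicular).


Given: F = 38 N, r = 2 m, angle = 90 deg (perpendicular)
Using tau = F * r * sin(90)
sin(90) = 1
tau = 38 * 2 * 1
tau = 76 Nm

76 Nm


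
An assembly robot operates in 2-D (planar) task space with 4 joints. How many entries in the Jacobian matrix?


Given: task space dimension = 2, joints = 4
Jacobian is a 2 x 4 matrix
Total entries = rows * columns
Total = 2 * 4
Total = 8

8


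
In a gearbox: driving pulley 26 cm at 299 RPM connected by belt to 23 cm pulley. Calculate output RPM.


Given: D1 = 26 cm, w1 = 299 RPM, D2 = 23 cm
Using D1*w1 = D2*w2
w2 = D1*w1 / D2
w2 = 26*299 / 23
w2 = 7774 / 23
w2 = 338 RPM

338 RPM


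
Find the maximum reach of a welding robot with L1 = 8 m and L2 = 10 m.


Given: L1 = 8 m, L2 = 10 m
For a 2-link planar arm, max reach = L1 + L2 (fully extended)
Max reach = 8 + 10
Max reach = 18 m

18 m


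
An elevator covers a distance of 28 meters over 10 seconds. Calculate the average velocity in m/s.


Given: distance d = 28 m, time t = 10 s
Using v = d / t
v = 28 / 10
v = 14/5 m/s

14/5 m/s


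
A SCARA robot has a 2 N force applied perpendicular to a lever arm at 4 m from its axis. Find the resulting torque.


Given: F = 2 N, r = 4 m, angle = 90 deg (perpendicular)
Using tau = F * r * sin(90)
sin(90) = 1
tau = 2 * 4 * 1
tau = 8 Nm

8 Nm


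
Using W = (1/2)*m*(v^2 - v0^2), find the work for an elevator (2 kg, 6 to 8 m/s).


Given: m = 2 kg, v0 = 6 m/s, v = 8 m/s
Using W = (1/2)*m*(v^2 - v0^2)
v^2 = 8^2 = 64
v0^2 = 6^2 = 36
v^2 - v0^2 = 64 - 36 = 28
W = (1/2)*2*28 = 28 J

28 J


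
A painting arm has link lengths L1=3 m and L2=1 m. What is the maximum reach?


Given: L1 = 3 m, L2 = 1 m
For a 2-link planar arm, max reach = L1 + L2 (fully extended)
Max reach = 3 + 1
Max reach = 4 m

4 m


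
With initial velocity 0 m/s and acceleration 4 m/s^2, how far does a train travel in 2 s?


Given: v0 = 0 m/s, a = 4 m/s^2, t = 2 s
Using s = v0*t + (1/2)*a*t^2
s = 0*2 + (1/2)*4*2^2
s = 0 + (1/2)*16
s = 0 + 8
s = 8

8 m


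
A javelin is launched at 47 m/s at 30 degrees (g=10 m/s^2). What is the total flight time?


Given: v0 = 47 m/s, theta = 30 deg, g = 10 m/s^2
sin(30) = 1/2
Using T = 2*v0*sin(theta) / g
T = 2*47*1/2 / 10
T = 47 / 10
T = 47/10 s

47/10 s


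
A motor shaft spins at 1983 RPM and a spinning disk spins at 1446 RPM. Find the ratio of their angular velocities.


Given: RPM_A = 1983, RPM_B = 1446
omega = 2*pi*RPM/60, so omega_A/omega_B = RPM_A / RPM_B
omega_A/omega_B = 1983 / 1446
omega_A/omega_B = 661/482

661/482


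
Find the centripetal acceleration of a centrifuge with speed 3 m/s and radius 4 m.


Given: v = 3 m/s, r = 4 m
Using a_c = v^2 / r
a_c = 3^2 / 4
a_c = 9 / 4
a_c = 9/4 m/s^2

9/4 m/s^2


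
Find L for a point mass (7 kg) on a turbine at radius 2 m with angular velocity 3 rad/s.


Given: m = 7 kg, r = 2 m, omega = 3 rad/s
For a point mass: I = m*r^2
I = 7*2^2 = 7*4 = 28
L = I*omega = 28*3
L = 84 kg*m^2/s

84 kg*m^2/s


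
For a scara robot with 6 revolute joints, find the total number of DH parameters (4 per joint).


Given: 6 joints, 4 DH parameters per joint (d, theta, a, alpha)
Total DH parameters = number_of_joints * 4
Total = 6 * 4
Total = 24

24


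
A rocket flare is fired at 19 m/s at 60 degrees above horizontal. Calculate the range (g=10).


Given: v0 = 19 m/s, theta = 60 deg, g = 10 m/s^2
sin(2*60) = sin(120) = sqrt(3)/2
Using R = v0^2 * sin(2*theta) / g
R = 19^2 * (sqrt(3)/2) / 10
R = 361 * sqrt(3) / 20
R = 361/20*sqrt(3) m

361/20*sqrt(3) m


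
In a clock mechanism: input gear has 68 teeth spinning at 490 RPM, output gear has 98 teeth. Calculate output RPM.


Given: N1 = 68 teeth, w1 = 490 RPM, N2 = 98 teeth
Using N1*w1 = N2*w2
w2 = N1*w1 / N2
w2 = 68*490 / 98
w2 = 33320 / 98
w2 = 340 RPM

340 RPM


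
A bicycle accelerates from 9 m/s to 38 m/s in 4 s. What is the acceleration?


Given: initial velocity v0 = 9 m/s, final velocity v = 38 m/s, time t = 4 s
Using a = (v - v0) / t
a = (38 - 9) / 4
a = 29 / 4
a = 29/4 m/s^2

29/4 m/s^2


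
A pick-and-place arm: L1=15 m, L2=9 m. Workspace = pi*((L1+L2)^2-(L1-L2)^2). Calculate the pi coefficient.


Given: L1 = 15, L2 = 9
(L1+L2)^2 = (24)^2 = 576
(L1-L2)^2 = (6)^2 = 36
Difference = 576 - 36 = 540
This equals 4*L1*L2 = 4*15*9 = 540
Workspace area = 540*pi

540


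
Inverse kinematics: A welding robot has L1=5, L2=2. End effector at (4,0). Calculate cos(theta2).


Given: L1 = 5, L2 = 2, target (x, y) = (4, 0)
Using cos(theta2) = (x^2 + y^2 - L1^2 - L2^2) / (2*L1*L2)
x^2 + y^2 = 4^2 + 0 = 16
L1^2 + L2^2 = 25 + 4 = 29
Numerator = 16 - 29 = -13
Denominator = 2*5*2 = 20
cos(theta2) = -13/20 = -13/20

-13/20


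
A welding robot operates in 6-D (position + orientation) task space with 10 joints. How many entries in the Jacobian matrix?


Given: task space dimension = 6, joints = 10
Jacobian is a 6 x 10 matrix
Total entries = rows * columns
Total = 6 * 10
Total = 60

60


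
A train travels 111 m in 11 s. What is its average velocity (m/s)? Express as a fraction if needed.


Given: distance d = 111 m, time t = 11 s
Using v = d / t
v = 111 / 11
v = 111/11 m/s

111/11 m/s


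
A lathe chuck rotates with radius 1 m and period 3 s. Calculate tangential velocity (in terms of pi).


Given: radius r = 1 m, period T = 3 s
Using v = 2*pi*r / T
v = 2*pi*1 / 3
v = 2*pi / 3
v = 2/3*pi m/s

2/3*pi m/s


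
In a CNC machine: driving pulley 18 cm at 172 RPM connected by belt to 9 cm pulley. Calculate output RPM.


Given: D1 = 18 cm, w1 = 172 RPM, D2 = 9 cm
Using D1*w1 = D2*w2
w2 = D1*w1 / D2
w2 = 18*172 / 9
w2 = 3096 / 9
w2 = 344 RPM

344 RPM


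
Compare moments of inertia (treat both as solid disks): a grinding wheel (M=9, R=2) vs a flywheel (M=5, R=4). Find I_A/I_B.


Given: M1=9 kg, R1=2 m, M2=5 kg, R2=4 m
For a disk: I = (1/2)*M*R^2, so I_A/I_B = (M1*R1^2)/(M2*R2^2)
M1*R1^2 = 9*4 = 36
M2*R2^2 = 5*16 = 80
I_A/I_B = 36/80 = 9/20

9/20


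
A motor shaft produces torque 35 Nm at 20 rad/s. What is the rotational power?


Given: tau = 35 Nm, omega = 20 rad/s
Using P = tau * omega
P = 35 * 20
P = 700 W

700 W


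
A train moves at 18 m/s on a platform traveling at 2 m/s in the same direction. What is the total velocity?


Given: object velocity = 18 m/s, platform velocity = 2 m/s (same direction)
Using classical velocity addition: v_total = v_object + v_platform
v_total = 18 + 2
v_total = 20 m/s

20 m/s


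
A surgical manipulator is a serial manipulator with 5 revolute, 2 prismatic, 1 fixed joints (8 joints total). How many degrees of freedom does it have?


Given: serial robot with 5 revolute, 2 prismatic, 1 fixed joints
DOF contribution per joint type: revolute=1, prismatic=1, spherical=3, fixed=0
DOF = 5*1 + 2*1 + 1*0
DOF = 7

7


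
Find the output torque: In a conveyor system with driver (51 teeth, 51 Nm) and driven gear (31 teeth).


Given: N1 = 51, N2 = 31, T1 = 51 Nm
Using T2/T1 = N2/N1
T2 = T1 * N2 / N1
T2 = 51 * 31 / 51
T2 = 1581 / 51
T2 = 31 Nm

31 Nm


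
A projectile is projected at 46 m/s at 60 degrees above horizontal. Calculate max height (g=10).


Given: v0 = 46 m/s, theta = 60 deg, g = 10 m/s^2
sin^2(60) = 3/4
Using H = v0^2 * sin^2(theta) / (2*g)
H = 46^2 * 3/4 / (2*10)
H = 2116 * 3/4 / 20
H = 1587 / 20
H = 1587/20 m

1587/20 m


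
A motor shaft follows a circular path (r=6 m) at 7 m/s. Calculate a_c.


Given: v = 7 m/s, r = 6 m
Using a_c = v^2 / r
a_c = 7^2 / 6
a_c = 49 / 6
a_c = 49/6 m/s^2

49/6 m/s^2


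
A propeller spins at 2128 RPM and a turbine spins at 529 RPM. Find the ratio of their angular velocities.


Given: RPM_A = 2128, RPM_B = 529
omega = 2*pi*RPM/60, so omega_A/omega_B = RPM_A / RPM_B
omega_A/omega_B = 2128 / 529
omega_A/omega_B = 2128/529

2128/529


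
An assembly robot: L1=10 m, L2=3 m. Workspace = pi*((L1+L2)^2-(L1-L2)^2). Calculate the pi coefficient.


Given: L1 = 10, L2 = 3
(L1+L2)^2 = (13)^2 = 169
(L1-L2)^2 = (7)^2 = 49
Difference = 169 - 49 = 120
This equals 4*L1*L2 = 4*10*3 = 120
Workspace area = 120*pi

120


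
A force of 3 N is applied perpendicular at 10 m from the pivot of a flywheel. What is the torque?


Given: F = 3 N, r = 10 m, angle = 90 deg (perpendicular)
Using tau = F * r * sin(90)
sin(90) = 1
tau = 3 * 10 * 1
tau = 30 Nm

30 Nm


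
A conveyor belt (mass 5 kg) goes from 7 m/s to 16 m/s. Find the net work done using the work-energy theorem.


Given: m = 5 kg, v0 = 7 m/s, v = 16 m/s
Using W = (1/2)*m*(v^2 - v0^2)
v^2 = 16^2 = 256
v0^2 = 7^2 = 49
v^2 - v0^2 = 256 - 49 = 207
W = (1/2)*5*207 = 1035/2 J

1035/2 J


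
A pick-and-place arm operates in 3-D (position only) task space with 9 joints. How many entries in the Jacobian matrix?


Given: task space dimension = 3, joints = 9
Jacobian is a 3 x 9 matrix
Total entries = rows * columns
Total = 3 * 9
Total = 27

27


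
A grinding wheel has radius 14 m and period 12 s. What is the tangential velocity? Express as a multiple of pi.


Given: radius r = 14 m, period T = 12 s
Using v = 2*pi*r / T
v = 2*pi*14 / 12
v = 28*pi / 12
v = 7/3*pi m/s

7/3*pi m/s


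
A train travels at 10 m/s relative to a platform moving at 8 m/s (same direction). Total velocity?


Given: object velocity = 10 m/s, platform velocity = 8 m/s (same direction)
Using classical velocity addition: v_total = v_object + v_platform
v_total = 10 + 8
v_total = 18 m/s

18 m/s


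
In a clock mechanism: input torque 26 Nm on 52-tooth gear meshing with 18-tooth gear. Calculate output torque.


Given: N1 = 52, N2 = 18, T1 = 26 Nm
Using T2/T1 = N2/N1
T2 = T1 * N2 / N1
T2 = 26 * 18 / 52
T2 = 468 / 52
T2 = 9 Nm

9 Nm


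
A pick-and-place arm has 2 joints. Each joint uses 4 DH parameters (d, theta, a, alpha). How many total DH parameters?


Given: 2 joints, 4 DH parameters per joint (d, theta, a, alpha)
Total DH parameters = number_of_joints * 4
Total = 2 * 4
Total = 8

8


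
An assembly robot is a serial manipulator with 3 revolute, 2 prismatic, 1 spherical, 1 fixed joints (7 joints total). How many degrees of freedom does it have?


Given: serial robot with 3 revolute, 2 prismatic, 1 spherical, 1 fixed joints
DOF contribution per joint type: revolute=1, prismatic=1, spherical=3, fixed=0
DOF = 3*1 + 2*1 + 1*3 + 1*0
DOF = 8

8


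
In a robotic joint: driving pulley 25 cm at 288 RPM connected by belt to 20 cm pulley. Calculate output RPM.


Given: D1 = 25 cm, w1 = 288 RPM, D2 = 20 cm
Using D1*w1 = D2*w2
w2 = D1*w1 / D2
w2 = 25*288 / 20
w2 = 7200 / 20
w2 = 360 RPM

360 RPM


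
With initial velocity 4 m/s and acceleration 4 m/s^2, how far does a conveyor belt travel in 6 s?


Given: v0 = 4 m/s, a = 4 m/s^2, t = 6 s
Using s = v0*t + (1/2)*a*t^2
s = 4*6 + (1/2)*4*6^2
s = 24 + (1/2)*144
s = 24 + 72
s = 96

96 m


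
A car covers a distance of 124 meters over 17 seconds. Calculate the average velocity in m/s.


Given: distance d = 124 m, time t = 17 s
Using v = d / t
v = 124 / 17
v = 124/17 m/s

124/17 m/s


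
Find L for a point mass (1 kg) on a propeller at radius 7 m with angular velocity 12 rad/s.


Given: m = 1 kg, r = 7 m, omega = 12 rad/s
For a point mass: I = m*r^2
I = 1*7^2 = 1*49 = 49
L = I*omega = 49*12
L = 588 kg*m^2/s

588 kg*m^2/s


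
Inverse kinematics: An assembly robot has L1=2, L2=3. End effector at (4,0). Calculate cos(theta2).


Given: L1 = 2, L2 = 3, target (x, y) = (4, 0)
Using cos(theta2) = (x^2 + y^2 - L1^2 - L2^2) / (2*L1*L2)
x^2 + y^2 = 4^2 + 0 = 16
L1^2 + L2^2 = 4 + 9 = 13
Numerator = 16 - 13 = 3
Denominator = 2*2*3 = 12
cos(theta2) = 3/12 = 1/4

1/4


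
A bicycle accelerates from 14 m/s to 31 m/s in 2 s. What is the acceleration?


Given: initial velocity v0 = 14 m/s, final velocity v = 31 m/s, time t = 2 s
Using a = (v - v0) / t
a = (31 - 14) / 2
a = 17 / 2
a = 17/2 m/s^2

17/2 m/s^2


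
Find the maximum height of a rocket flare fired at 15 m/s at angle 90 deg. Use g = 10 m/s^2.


Given: v0 = 15 m/s, theta = 90 deg, g = 10 m/s^2
sin^2(90) = 1
Using H = v0^2 * sin^2(theta) / (2*g)
H = 15^2 * 1 / (2*10)
H = 225 * 1 / 20
H = 225 / 20
H = 45/4 m

45/4 m


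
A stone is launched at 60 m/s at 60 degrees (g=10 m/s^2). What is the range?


Given: v0 = 60 m/s, theta = 60 deg, g = 10 m/s^2
sin(2*60) = sin(120) = sqrt(3)/2
Using R = v0^2 * sin(2*theta) / g
R = 60^2 * (sqrt(3)/2) / 10
R = 3600 * sqrt(3) / 20
R = 180*sqrt(3) m

180*sqrt(3) m


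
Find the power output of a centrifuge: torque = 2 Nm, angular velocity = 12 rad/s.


Given: tau = 2 Nm, omega = 12 rad/s
Using P = tau * omega
P = 2 * 12
P = 24 W

24 W


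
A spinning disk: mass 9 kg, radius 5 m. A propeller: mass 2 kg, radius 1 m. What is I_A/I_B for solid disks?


Given: M1=9 kg, R1=5 m, M2=2 kg, R2=1 m
For a disk: I = (1/2)*M*R^2, so I_A/I_B = (M1*R1^2)/(M2*R2^2)
M1*R1^2 = 9*25 = 225
M2*R2^2 = 2*1 = 2
I_A/I_B = 225/2 = 225/2

225/2


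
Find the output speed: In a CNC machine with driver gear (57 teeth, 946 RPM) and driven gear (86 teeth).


Given: N1 = 57 teeth, w1 = 946 RPM, N2 = 86 teeth
Using N1*w1 = N2*w2
w2 = N1*w1 / N2
w2 = 57*946 / 86
w2 = 53922 / 86
w2 = 627 RPM

627 RPM


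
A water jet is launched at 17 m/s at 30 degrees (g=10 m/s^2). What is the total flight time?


Given: v0 = 17 m/s, theta = 30 deg, g = 10 m/s^2
sin(30) = 1/2
Using T = 2*v0*sin(theta) / g
T = 2*17*1/2 / 10
T = 17 / 10
T = 17/10 s

17/10 s


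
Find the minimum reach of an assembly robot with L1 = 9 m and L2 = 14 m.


Given: L1 = 9 m, L2 = 14 m
For a 2-link planar arm, min reach = |L1 - L2| (second link folded back)
Min reach = |9 - 14|
Min reach = 5 m

5 m


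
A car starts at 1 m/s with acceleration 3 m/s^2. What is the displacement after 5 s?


Given: v0 = 1 m/s, a = 3 m/s^2, t = 5 s
Using s = v0*t + (1/2)*a*t^2
s = 1*5 + (1/2)*3*5^2
s = 5 + (1/2)*75
s = 5 + 75/2
s = 85/2

85/2 m


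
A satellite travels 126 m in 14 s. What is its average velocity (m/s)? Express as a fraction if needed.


Given: distance d = 126 m, time t = 14 s
Using v = d / t
v = 126 / 14
v = 9 m/s

9 m/s


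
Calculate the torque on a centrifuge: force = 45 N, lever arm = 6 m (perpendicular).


Given: F = 45 N, r = 6 m, angle = 90 deg (perpendicular)
Using tau = F * r * sin(90)
sin(90) = 1
tau = 45 * 6 * 1
tau = 270 Nm

270 Nm


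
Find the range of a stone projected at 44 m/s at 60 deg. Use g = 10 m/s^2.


Given: v0 = 44 m/s, theta = 60 deg, g = 10 m/s^2
sin(2*60) = sin(120) = sqrt(3)/2
Using R = v0^2 * sin(2*theta) / g
R = 44^2 * (sqrt(3)/2) / 10
R = 1936 * sqrt(3) / 20
R = 484/5*sqrt(3) m

484/5*sqrt(3) m


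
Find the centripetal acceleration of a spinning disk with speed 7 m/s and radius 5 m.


Given: v = 7 m/s, r = 5 m
Using a_c = v^2 / r
a_c = 7^2 / 5
a_c = 49 / 5
a_c = 49/5 m/s^2

49/5 m/s^2


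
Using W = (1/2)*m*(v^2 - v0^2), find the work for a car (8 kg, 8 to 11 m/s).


Given: m = 8 kg, v0 = 8 m/s, v = 11 m/s
Using W = (1/2)*m*(v^2 - v0^2)
v^2 = 11^2 = 121
v0^2 = 8^2 = 64
v^2 - v0^2 = 121 - 64 = 57
W = (1/2)*8*57 = 228 J

228 J


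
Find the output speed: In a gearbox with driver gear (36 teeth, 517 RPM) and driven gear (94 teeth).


Given: N1 = 36 teeth, w1 = 517 RPM, N2 = 94 teeth
Using N1*w1 = N2*w2
w2 = N1*w1 / N2
w2 = 36*517 / 94
w2 = 18612 / 94
w2 = 198 RPM

198 RPM


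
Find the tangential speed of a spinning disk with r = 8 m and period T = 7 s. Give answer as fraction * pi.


Given: radius r = 8 m, period T = 7 s
Using v = 2*pi*r / T
v = 2*pi*8 / 7
v = 16*pi / 7
v = 16/7*pi m/s

16/7*pi m/s


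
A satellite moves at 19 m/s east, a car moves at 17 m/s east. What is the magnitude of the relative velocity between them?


Given: v_A = 19 m/s east, v_B = 17 m/s east
Both move in the same direction; relative speed = |v_A - v_B|
|19 - 17| = |2|
= 2 m/s

2 m/s


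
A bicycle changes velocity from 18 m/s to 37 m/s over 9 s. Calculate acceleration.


Given: initial velocity v0 = 18 m/s, final velocity v = 37 m/s, time t = 9 s
Using a = (v - v0) / t
a = (37 - 18) / 9
a = 19 / 9
a = 19/9 m/s^2

19/9 m/s^2


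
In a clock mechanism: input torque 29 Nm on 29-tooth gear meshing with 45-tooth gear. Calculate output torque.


Given: N1 = 29, N2 = 45, T1 = 29 Nm
Using T2/T1 = N2/N1
T2 = T1 * N2 / N1
T2 = 29 * 45 / 29
T2 = 1305 / 29
T2 = 45 Nm

45 Nm


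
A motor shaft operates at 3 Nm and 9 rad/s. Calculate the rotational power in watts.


Given: tau = 3 Nm, omega = 9 rad/s
Using P = tau * omega
P = 3 * 9
P = 27 W

27 W


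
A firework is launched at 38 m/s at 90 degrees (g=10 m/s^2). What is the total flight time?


Given: v0 = 38 m/s, theta = 90 deg, g = 10 m/s^2
sin(90) = 1
Using T = 2*v0*sin(theta) / g
T = 2*38*1 / 10
T = 76 / 10
T = 38/5 s

38/5 s


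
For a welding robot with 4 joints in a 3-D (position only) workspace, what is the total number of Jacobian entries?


Given: task space dimension = 3, joints = 4
Jacobian is a 3 x 4 matrix
Total entries = rows * columns
Total = 3 * 4
Total = 12

12


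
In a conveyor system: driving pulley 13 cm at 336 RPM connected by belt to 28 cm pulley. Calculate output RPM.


Given: D1 = 13 cm, w1 = 336 RPM, D2 = 28 cm
Using D1*w1 = D2*w2
w2 = D1*w1 / D2
w2 = 13*336 / 28
w2 = 4368 / 28
w2 = 156 RPM

156 RPM


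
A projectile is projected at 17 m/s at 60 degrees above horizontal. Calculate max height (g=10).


Given: v0 = 17 m/s, theta = 60 deg, g = 10 m/s^2
sin^2(60) = 3/4
Using H = v0^2 * sin^2(theta) / (2*g)
H = 17^2 * 3/4 / (2*10)
H = 289 * 3/4 / 20
H = 867/4 / 20
H = 867/80 m

867/80 m


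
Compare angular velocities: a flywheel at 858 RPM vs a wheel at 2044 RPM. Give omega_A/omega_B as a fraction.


Given: RPM_A = 858, RPM_B = 2044
omega = 2*pi*RPM/60, so omega_A/omega_B = RPM_A / RPM_B
omega_A/omega_B = 858 / 2044
omega_A/omega_B = 429/1022

429/1022


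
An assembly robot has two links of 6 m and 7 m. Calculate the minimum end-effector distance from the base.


Given: L1 = 6 m, L2 = 7 m
For a 2-link planar arm, min reach = |L1 - L2| (second link folded back)
Min reach = |6 - 7|
Min reach = 1 m

1 m


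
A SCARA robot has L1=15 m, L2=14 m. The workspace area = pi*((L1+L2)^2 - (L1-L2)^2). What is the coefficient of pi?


Given: L1 = 15, L2 = 14
(L1+L2)^2 = (29)^2 = 841
(L1-L2)^2 = (1)^2 = 1
Difference = 841 - 1 = 840
This equals 4*L1*L2 = 4*15*14 = 840
Workspace area = 840*pi

840


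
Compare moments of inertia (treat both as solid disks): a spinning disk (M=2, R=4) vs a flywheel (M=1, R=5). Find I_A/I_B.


Given: M1=2 kg, R1=4 m, M2=1 kg, R2=5 m
For a disk: I = (1/2)*M*R^2, so I_A/I_B = (M1*R1^2)/(M2*R2^2)
M1*R1^2 = 2*16 = 32
M2*R2^2 = 1*25 = 25
I_A/I_B = 32/25 = 32/25

32/25


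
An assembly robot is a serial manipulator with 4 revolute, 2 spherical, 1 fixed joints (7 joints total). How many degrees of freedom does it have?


Given: serial robot with 4 revolute, 2 spherical, 1 fixed joints
DOF contribution per joint type: revolute=1, prismatic=1, spherical=3, fixed=0
DOF = 4*1 + 2*3 + 1*0
DOF = 10

10


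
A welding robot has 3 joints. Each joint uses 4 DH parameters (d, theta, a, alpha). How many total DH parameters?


Given: 3 joints, 4 DH parameters per joint (d, theta, a, alpha)
Total DH parameters = number_of_joints * 4
Total = 3 * 4
Total = 12

12


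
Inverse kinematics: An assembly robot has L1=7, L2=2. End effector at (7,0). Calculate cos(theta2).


Given: L1 = 7, L2 = 2, target (x, y) = (7, 0)
Using cos(theta2) = (x^2 + y^2 - L1^2 - L2^2) / (2*L1*L2)
x^2 + y^2 = 7^2 + 0 = 49
L1^2 + L2^2 = 49 + 4 = 53
Numerator = 49 - 53 = -4
Denominator = 2*7*2 = 28
cos(theta2) = -4/28 = -1/7

-1/7


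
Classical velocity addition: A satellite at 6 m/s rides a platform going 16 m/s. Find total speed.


Given: object velocity = 6 m/s, platform velocity = 16 m/s (same direction)
Using classical velocity addition: v_total = v_object + v_platform
v_total = 6 + 16
v_total = 22 m/s

22 m/s


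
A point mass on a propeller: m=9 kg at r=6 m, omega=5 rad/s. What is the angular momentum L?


Given: m = 9 kg, r = 6 m, omega = 5 rad/s
For a point mass: I = m*r^2
I = 9*6^2 = 9*36 = 324
L = I*omega = 324*5
L = 1620 kg*m^2/s

1620 kg*m^2/s


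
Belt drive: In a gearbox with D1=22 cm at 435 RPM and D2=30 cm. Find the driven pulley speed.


Given: D1 = 22 cm, w1 = 435 RPM, D2 = 30 cm
Using D1*w1 = D2*w2
w2 = D1*w1 / D2
w2 = 22*435 / 30
w2 = 9570 / 30
w2 = 319 RPM

319 RPM


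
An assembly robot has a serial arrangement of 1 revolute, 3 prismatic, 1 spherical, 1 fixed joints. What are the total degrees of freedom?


Given: serial robot with 1 revolute, 3 prismatic, 1 spherical, 1 fixed joints
DOF contribution per joint type: revolute=1, prismatic=1, spherical=3, fixed=0
DOF = 1*1 + 3*1 + 1*3 + 1*0
DOF = 7

7


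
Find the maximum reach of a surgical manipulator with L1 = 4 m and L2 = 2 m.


Given: L1 = 4 m, L2 = 2 m
For a 2-link planar arm, max reach = L1 + L2 (fully extended)
Max reach = 4 + 2
Max reach = 6 m

6 m


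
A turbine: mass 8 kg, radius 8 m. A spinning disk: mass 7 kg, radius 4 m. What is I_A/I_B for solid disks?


Given: M1=8 kg, R1=8 m, M2=7 kg, R2=4 m
For a disk: I = (1/2)*M*R^2, so I_A/I_B = (M1*R1^2)/(M2*R2^2)
M1*R1^2 = 8*64 = 512
M2*R2^2 = 7*16 = 112
I_A/I_B = 512/112 = 32/7

32/7


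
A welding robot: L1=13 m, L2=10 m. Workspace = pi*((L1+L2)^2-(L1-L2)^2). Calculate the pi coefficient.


Given: L1 = 13, L2 = 10
(L1+L2)^2 = (23)^2 = 529
(L1-L2)^2 = (3)^2 = 9
Difference = 529 - 9 = 520
This equals 4*L1*L2 = 4*13*10 = 520
Workspace area = 520*pi

520


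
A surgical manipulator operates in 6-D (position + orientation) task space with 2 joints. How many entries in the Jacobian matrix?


Given: task space dimension = 6, joints = 2
Jacobian is a 6 x 2 matrix
Total entries = rows * columns
Total = 6 * 2
Total = 12

12


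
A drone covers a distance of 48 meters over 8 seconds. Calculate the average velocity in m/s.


Given: distance d = 48 m, time t = 8 s
Using v = d / t
v = 48 / 8
v = 6 m/s

6 m/s


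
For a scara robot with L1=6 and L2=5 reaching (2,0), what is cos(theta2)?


Given: L1 = 6, L2 = 5, target (x, y) = (2, 0)
Using cos(theta2) = (x^2 + y^2 - L1^2 - L2^2) / (2*L1*L2)
x^2 + y^2 = 2^2 + 0 = 4
L1^2 + L2^2 = 36 + 25 = 61
Numerator = 4 - 61 = -57
Denominator = 2*6*5 = 60
cos(theta2) = -57/60 = -19/20

-19/20


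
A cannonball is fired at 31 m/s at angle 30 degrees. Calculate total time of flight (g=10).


Given: v0 = 31 m/s, theta = 30 deg, g = 10 m/s^2
sin(30) = 1/2
Using T = 2*v0*sin(theta) / g
T = 2*31*1/2 / 10
T = 31 / 10
T = 31/10 s

31/10 s


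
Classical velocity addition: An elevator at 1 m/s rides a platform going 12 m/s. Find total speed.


Given: object velocity = 1 m/s, platform velocity = 12 m/s (same direction)
Using classical velocity addition: v_total = v_object + v_platform
v_total = 1 + 12
v_total = 13 m/s

13 m/s


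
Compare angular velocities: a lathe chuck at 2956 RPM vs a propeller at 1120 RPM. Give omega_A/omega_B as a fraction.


Given: RPM_A = 2956, RPM_B = 1120
omega = 2*pi*RPM/60, so omega_A/omega_B = RPM_A / RPM_B
omega_A/omega_B = 2956 / 1120
omega_A/omega_B = 739/280

739/280


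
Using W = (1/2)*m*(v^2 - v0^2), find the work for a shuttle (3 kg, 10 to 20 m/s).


Given: m = 3 kg, v0 = 10 m/s, v = 20 m/s
Using W = (1/2)*m*(v^2 - v0^2)
v^2 = 20^2 = 400
v0^2 = 10^2 = 100
v^2 - v0^2 = 400 - 100 = 300
W = (1/2)*3*300 = 450 J

450 J


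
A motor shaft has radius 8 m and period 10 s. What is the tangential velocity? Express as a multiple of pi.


Given: radius r = 8 m, period T = 10 s
Using v = 2*pi*r / T
v = 2*pi*8 / 10
v = 16*pi / 10
v = 8/5*pi m/s

8/5*pi m/s


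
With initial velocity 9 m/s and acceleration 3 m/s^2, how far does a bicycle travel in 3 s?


Given: v0 = 9 m/s, a = 3 m/s^2, t = 3 s
Using s = v0*t + (1/2)*a*t^2
s = 9*3 + (1/2)*3*3^2
s = 27 + (1/2)*27
s = 27 + 27/2
s = 81/2

81/2 m


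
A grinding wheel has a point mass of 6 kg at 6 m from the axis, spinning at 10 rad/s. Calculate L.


Given: m = 6 kg, r = 6 m, omega = 10 rad/s
For a point mass: I = m*r^2
I = 6*6^2 = 6*36 = 216
L = I*omega = 216*10
L = 2160 kg*m^2/s

2160 kg*m^2/s
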